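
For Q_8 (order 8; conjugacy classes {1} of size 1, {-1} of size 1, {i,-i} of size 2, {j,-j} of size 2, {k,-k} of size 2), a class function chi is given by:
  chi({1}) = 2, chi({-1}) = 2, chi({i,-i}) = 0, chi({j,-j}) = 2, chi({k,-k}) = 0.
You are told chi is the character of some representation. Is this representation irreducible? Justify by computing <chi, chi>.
Not irreducible (reducible): <chi, chi> = 2 > 1.

Why: <chi, chi> = (1/|G|) sum_C |C| * |chi(C)|^2 = (1/8)[1*|2|^2 + 1*|2|^2 + 2*|0|^2 + 2*|2|^2 + 2*|0|^2]
  = (1/8)[(4) + (4) + (0) + (8) + (0)] = 16/8 = 2.
A character is irreducible iff <chi, chi> = 1, so this representation is reducible.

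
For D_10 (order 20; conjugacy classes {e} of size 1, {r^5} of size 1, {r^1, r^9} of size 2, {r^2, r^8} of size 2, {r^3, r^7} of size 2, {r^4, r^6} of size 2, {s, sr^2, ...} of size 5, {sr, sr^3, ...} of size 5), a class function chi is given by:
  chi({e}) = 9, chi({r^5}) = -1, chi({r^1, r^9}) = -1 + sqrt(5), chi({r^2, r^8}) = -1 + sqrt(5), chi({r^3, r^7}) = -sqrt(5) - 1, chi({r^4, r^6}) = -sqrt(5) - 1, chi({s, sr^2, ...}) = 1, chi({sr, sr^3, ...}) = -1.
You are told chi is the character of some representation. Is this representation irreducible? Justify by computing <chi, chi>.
Not irreducible (reducible): <chi, chi> = 7 > 1.

Proof sketch: <chi, chi> = (1/|G|) sum_C |C| * |chi(C)|^2 = (1/20)[1*|9|^2 + 1*|-1|^2 + 2*|-1 + sqrt(5)|^2 + 2*|-1 + sqrt(5)|^2 + 2*|-sqrt(5) - 1|^2 + 2*|-sqrt(5) - 1|^2 + 5*|1|^2 + 5*|-1|^2]
  = (1/20)[(81) + (1) + (12 - 4*sqrt(5)) + (12 - 4*sqrt(5)) + (4*sqrt(5) + 12) + (4*sqrt(5) + 12) + (5) + (5)] = 140/20 = 7.
A character is irreducible iff <chi, chi> = 1, so this representation is reducible.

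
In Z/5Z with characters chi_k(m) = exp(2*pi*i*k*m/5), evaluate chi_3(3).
chi_3(3) = zeta_5^9 = exp(-2*I*pi/5)

Proof sketch: chi_3(3) = zeta_5^(3*3) = zeta_5^9. Since zeta_5^5 = 1, this equals zeta_5^4 = exp(2*pi*i*4/5) = exp(-2*I*pi/5).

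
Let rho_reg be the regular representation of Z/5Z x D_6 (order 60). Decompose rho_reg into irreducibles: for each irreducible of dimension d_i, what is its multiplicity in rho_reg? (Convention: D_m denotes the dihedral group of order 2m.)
Each irreducible V_i of dimension d_i appears with multiplicity d_i, i.e. rho_reg = (direct sum over all irreducibles V_i) d_i V_i. The irreducible dimensions for Z/5Z x D_6 are 1, 1, 1, 1, 1, 1, 1, 1, 1, 1, 1, 1, 1, 1, 1, 1, 1, 1, 1, 1, 2, 2, 2, 2, 2, 2, 2, 2, 2, 2: 20 irreducibles of dimension 1, each with multiplicity 1; 10 irreducibles of dimension 2, each with multiplicity 2. Total dimension 20*1*1 + 10*2*2 = 60 = |G|.

Why: General theorem: in the regular representation of a finite group G, each irreducible appears with multiplicity equal to its dimension. Check: dim(rho_reg) = sum d_i^2 = 1 + 1 + 1 + 1 + 1 + 1 + 1 + 1 + 1 + 1 + 1 + 1 + 1 + 1 + 1 + 1 + 1 + 1 + 1 + 1 + 4 + 4 + 4 + 4 + 4 + 4 + 4 + 4 + 4 + 4 = 60 = |G|.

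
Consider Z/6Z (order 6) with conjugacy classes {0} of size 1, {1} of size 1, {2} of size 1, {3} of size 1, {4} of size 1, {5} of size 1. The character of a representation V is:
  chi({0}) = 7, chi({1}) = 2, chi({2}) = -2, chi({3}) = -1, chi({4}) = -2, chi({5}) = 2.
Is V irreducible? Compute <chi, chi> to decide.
Not irreducible (reducible): <chi, chi> = 11 > 1.

Why: <chi, chi> = (1/|G|) sum_C |C| * |chi(C)|^2 = (1/6)[1*|7|^2 + 1*|2|^2 + 1*|-2|^2 + 1*|-1|^2 + 1*|-2|^2 + 1*|2|^2]
  = (1/6)[(49) + (4) + (4) + (1) + (4) + (4)] = 66/6 = 11.
(Exp terms are combined using exp(i*s)*conj(exp(i*t)) = exp(i*(s-t)), and sums of them are collapsed using the identity that for every m > 1 the m distinct m-th roots of unity sum to 0, e.g. 1 + exp(2*I*pi/3) + exp(-2*I*pi/3) = 0.)
A character is irreducible iff <chi, chi> = 1, so this representation is reducible.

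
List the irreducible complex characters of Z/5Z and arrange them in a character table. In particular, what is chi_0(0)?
Character table of Z/5Z (irreps indexed chi_0,...,chi_4 with chi_k(m) = zeta_5^(k*m), zeta_5 = exp(2*pi*i/5)):
  irrep \ class  {0} (size 1)  {1} (size 1)    {2} (size 1)    {3} (size 1)    {4} (size 1)  
  chi_0          1             1               1               1               1             
  chi_1          1             exp(2*I*pi/5)   exp(4*I*pi/5)   exp(-4*I*pi/5)  exp(-2*I*pi/5)
  chi_2          1             exp(4*I*pi/5)   exp(-2*I*pi/5)  exp(2*I*pi/5)   exp(-4*I*pi/5)
  chi_3          1             exp(-4*I*pi/5)  exp(2*I*pi/5)   exp(-2*I*pi/5)  exp(4*I*pi/5) 
  chi_4          1             exp(-2*I*pi/5)  exp(-4*I*pi/5)  exp(4*I*pi/5)   exp(2*I*pi/5) 

Spot check: chi_0(0) = zeta_5^(0*0) = zeta_5^0 = 1.

Details: Z/5Z is abelian, so all 5 irreducible complex representations are 1-dimensional. They are given by chi_k(m) = zeta_5^(k*m) for k = 0,...,4. Row orthogonality: sum_m chi_k(m) conj(chi_l(m)) = 5 * [k = l].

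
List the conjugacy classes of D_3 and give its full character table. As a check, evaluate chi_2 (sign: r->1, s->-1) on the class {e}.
Conjugacy classes: {e} of size 1, {r^1, r^2} of size 2, {s, sr, ..., sr^2} of size 3.
Character table:
  irrep \ class              {e} (size 1)  {r^1, r^2} (size 2)  {s, sr, ..., sr^2} (size 3)
  chi_1 (triv)               1             1                    1                          
  chi_2 (sign: r->1, s->-1)  1             1                    -1                         
  chi_3 (2d, j=1)            2             -1                   0                          

Spot check: chi_2 (sign: r->1, s->-1) on {e} = 1.

D_3 has order 2*3 = 6 with 3 conjugacy classes, hence 3 irreducibles. Sum of squared dims 1 + 1 + 4 = 6 = |G|. Linear characters come from the abelianisation; the 2-dimensional irreps have character r^k -> 2*cos(2*pi*j*k/3), reflections -> 0.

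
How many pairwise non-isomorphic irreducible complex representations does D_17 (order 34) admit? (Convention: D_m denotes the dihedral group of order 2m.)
10

Derivation: The number of irreducible complex representations of a finite group equals its number of conjugacy classes. D_17 has 10 conjugacy classes ((n+3)/2 for n odd), so D_17 (order 34) has exactly 10 irreducible complex representations.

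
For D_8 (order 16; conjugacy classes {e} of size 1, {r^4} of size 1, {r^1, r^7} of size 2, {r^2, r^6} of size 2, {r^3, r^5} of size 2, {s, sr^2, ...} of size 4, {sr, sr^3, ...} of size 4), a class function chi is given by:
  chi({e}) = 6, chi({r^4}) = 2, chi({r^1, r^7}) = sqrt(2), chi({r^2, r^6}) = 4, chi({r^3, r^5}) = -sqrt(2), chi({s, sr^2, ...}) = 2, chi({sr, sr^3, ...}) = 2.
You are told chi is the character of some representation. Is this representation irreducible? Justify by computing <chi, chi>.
Not irreducible (reducible): <chi, chi> = 7 > 1.

Derivation: <chi, chi> = (1/|G|) sum_C |C| * |chi(C)|^2 = (1/16)[1*|6|^2 + 1*|2|^2 + 2*|sqrt(2)|^2 + 2*|4|^2 + 2*|-sqrt(2)|^2 + 4*|2|^2 + 4*|2|^2]
  = (1/16)[(36) + (4) + (4) + (32) + (4) + (16) + (16)] = 112/16 = 7.
A character is irreducible iff <chi, chi> = 1, so this representation is reducible.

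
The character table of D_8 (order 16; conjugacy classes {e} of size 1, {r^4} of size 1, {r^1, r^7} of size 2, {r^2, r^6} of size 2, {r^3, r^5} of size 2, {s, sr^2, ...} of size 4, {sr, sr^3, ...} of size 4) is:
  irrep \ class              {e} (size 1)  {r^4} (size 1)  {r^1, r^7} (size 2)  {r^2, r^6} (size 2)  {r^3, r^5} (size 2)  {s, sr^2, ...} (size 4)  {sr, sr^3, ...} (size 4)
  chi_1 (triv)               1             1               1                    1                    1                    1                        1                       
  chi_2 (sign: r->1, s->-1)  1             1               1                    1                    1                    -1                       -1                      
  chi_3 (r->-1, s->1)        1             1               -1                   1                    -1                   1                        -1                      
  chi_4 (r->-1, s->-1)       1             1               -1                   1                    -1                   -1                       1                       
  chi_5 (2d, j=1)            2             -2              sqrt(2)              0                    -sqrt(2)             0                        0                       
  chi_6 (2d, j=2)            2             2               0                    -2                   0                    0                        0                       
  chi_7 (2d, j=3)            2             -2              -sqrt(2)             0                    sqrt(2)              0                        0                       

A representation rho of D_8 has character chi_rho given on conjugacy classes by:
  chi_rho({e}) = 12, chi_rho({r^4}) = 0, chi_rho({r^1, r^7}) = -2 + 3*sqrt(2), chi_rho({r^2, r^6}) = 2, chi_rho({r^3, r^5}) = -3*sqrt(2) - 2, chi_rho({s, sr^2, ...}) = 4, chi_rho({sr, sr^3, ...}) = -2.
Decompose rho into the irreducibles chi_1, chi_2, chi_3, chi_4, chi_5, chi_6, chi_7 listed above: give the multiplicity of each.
Multiplicities: chi_1: 1, chi_2: 0, chi_3: 3, chi_4: 0, chi_5: 3, chi_6: 1, chi_7: 0.

Explanation: Use <chi_rho, chi> = (1/|G|) sum_C |C| * chi_rho(C) * conj(chi(C)) with |G| = 16 for each irreducible chi in the table:
  <chi_rho, chi_1> = (1/16)[1*(12)*conj(1) + 1*(0)*conj(1) + 2*(-2 + 3*sqrt(2))*conj(1) + 2*(2)*conj(1) + 2*(-3*sqrt(2) - 2)*conj(1) + 4*(4)*conj(1) + 4*(-2)*conj(1)]
      = (1/16)[(12) + (0) + (-4 + 6*sqrt(2)) + (4) + (-6*sqrt(2) - 4) + (16) + (-8)] = 16/16 = 1
  <chi_rho, chi_2> = (1/16)[1*(12)*conj(1) + 1*(0)*conj(1) + 2*(-2 + 3*sqrt(2))*conj(1) + 2*(2)*conj(1) + 2*(-3*sqrt(2) - 2)*conj(1) + 4*(4)*conj(-1) + 4*(-2)*conj(-1)]
      = (1/16)[(12) + (0) + (-4 + 6*sqrt(2)) + (4) + (-6*sqrt(2) - 4) + (-16) + (8)] = 0/16 = 0
  <chi_rho, chi_3> = (1/16)[1*(12)*conj(1) + 1*(0)*conj(1) + 2*(-2 + 3*sqrt(2))*conj(-1) + 2*(2)*conj(1) + 2*(-3*sqrt(2) - 2)*conj(-1) + 4*(4)*conj(1) + 4*(-2)*conj(-1)]
      = (1/16)[(12) + (0) + (4 - 6*sqrt(2)) + (4) + (4 + 6*sqrt(2)) + (16) + (8)] = 48/16 = 3
  <chi_rho, chi_4> = (1/16)[1*(12)*conj(1) + 1*(0)*conj(1) + 2*(-2 + 3*sqrt(2))*conj(-1) + 2*(2)*conj(1) + 2*(-3*sqrt(2) - 2)*conj(-1) + 4*(4)*conj(-1) + 4*(-2)*conj(1)]
      = (1/16)[(12) + (0) + (4 - 6*sqrt(2)) + (4) + (4 + 6*sqrt(2)) + (-16) + (-8)] = 0/16 = 0
  <chi_rho, chi_5> = (1/16)[1*(12)*conj(2) + 1*(0)*conj(-2) + 2*(-2 + 3*sqrt(2))*conj(sqrt(2)) + 2*(2)*conj(0) + 2*(-3*sqrt(2) - 2)*conj(-sqrt(2)) + 4*(4)*conj(0) + 4*(-2)*conj(0)]
      = (1/16)[(24) + (0) + (12 - 4*sqrt(2)) + (0) + (4*sqrt(2) + 12) + (0) + (0)] = 48/16 = 3
  <chi_rho, chi_6> = (1/16)[1*(12)*conj(2) + 1*(0)*conj(2) + 2*(-2 + 3*sqrt(2))*conj(0) + 2*(2)*conj(-2) + 2*(-3*sqrt(2) - 2)*conj(0) + 4*(4)*conj(0) + 4*(-2)*conj(0)]
      = (1/16)[(24) + (0) + (0) + (-8) + (0) + (0) + (0)] = 16/16 = 1
  <chi_rho, chi_7> = (1/16)[1*(12)*conj(2) + 1*(0)*conj(-2) + 2*(-2 + 3*sqrt(2))*conj(-sqrt(2)) + 2*(2)*conj(0) + 2*(-3*sqrt(2) - 2)*conj(sqrt(2)) + 4*(4)*conj(0) + 4*(-2)*conj(0)]
      = (1/16)[(24) + (0) + (-12 + 4*sqrt(2)) + (0) + (-12 - 4*sqrt(2)) + (0) + (0)] = 0/16 = 0
Dimension check: dim(rho) = sum (mult * dim) = 1*1 + 0*1 + 3*1 + 0*1 + 3*2 + 1*2 + 0*2 = 12 = chi_rho(e) = 12.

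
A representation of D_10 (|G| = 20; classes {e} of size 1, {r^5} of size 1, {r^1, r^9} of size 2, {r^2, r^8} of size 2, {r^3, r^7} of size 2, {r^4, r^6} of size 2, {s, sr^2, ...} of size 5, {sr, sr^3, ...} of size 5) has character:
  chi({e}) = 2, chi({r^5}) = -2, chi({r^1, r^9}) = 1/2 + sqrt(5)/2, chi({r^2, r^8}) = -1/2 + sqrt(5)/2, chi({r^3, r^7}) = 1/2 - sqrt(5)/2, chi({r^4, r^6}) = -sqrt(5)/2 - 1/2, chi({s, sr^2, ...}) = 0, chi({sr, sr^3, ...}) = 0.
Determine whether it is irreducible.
Irreducible: <chi, chi> = 1.

Derivation: <chi, chi> = (1/|G|) sum_C |C| * |chi(C)|^2 = (1/20)[1*|2|^2 + 1*|-2|^2 + 2*|1/2 + sqrt(5)/2|^2 + 2*|-1/2 + sqrt(5)/2|^2 + 2*|1/2 - sqrt(5)/2|^2 + 2*|-sqrt(5)/2 - 1/2|^2 + 5*|0|^2 + 5*|0|^2]
  = (1/20)[(4) + (4) + (sqrt(5) + 3) + (3 - sqrt(5)) + (3 - sqrt(5)) + (sqrt(5) + 3) + (0) + (0)] = 20/20 = 1.
A character is irreducible iff <chi, chi> = 1, so this representation is irreducible.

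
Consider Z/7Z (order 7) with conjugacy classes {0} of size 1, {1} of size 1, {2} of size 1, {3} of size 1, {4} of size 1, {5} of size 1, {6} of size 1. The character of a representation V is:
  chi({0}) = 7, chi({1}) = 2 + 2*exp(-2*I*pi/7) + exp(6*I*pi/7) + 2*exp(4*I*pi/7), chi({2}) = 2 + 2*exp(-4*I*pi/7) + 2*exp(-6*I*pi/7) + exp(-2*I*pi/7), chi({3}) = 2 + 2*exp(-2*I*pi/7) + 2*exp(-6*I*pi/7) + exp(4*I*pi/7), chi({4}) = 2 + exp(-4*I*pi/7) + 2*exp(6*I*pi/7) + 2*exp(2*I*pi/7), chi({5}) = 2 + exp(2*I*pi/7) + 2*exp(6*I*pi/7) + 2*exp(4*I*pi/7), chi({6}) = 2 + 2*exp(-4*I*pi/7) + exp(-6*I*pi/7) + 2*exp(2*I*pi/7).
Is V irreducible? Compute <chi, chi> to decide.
Not irreducible (reducible): <chi, chi> = 13 > 1.

Derivation: <chi, chi> = (1/|G|) sum_C |C| * |chi(C)|^2 = (1/7)[1*|7|^2 + 1*|2 + 2*exp(-2*I*pi/7) + exp(6*I*pi/7) + 2*exp(4*I*pi/7)|^2 + 1*|2 + 2*exp(-4*I*pi/7) + 2*exp(-6*I*pi/7) + exp(-2*I*pi/7)|^2 + 1*|2 + 2*exp(-2*I*pi/7) + 2*exp(-6*I*pi/7) + exp(4*I*pi/7)|^2 + 1*|2 + exp(-4*I*pi/7) + 2*exp(6*I*pi/7) + 2*exp(2*I*pi/7)|^2 + 1*|2 + exp(2*I*pi/7) + 2*exp(6*I*pi/7) + 2*exp(4*I*pi/7)|^2 + 1*|2 + 2*exp(-4*I*pi/7) + exp(-6*I*pi/7) + 2*exp(2*I*pi/7)|^2]
  = (1/7)[(49) + (13 + 6*exp(-2*I*pi/7) + 4*exp(-4*I*pi/7) + 8*exp(-6*I*pi/7) + 8*exp(6*I*pi/7) + 4*exp(4*I*pi/7) + 6*exp(2*I*pi/7)) + (13 + 8*exp(-2*I*pi/7) + 6*exp(-4*I*pi/7) + 4*exp(-6*I*pi/7) + 4*exp(6*I*pi/7) + 6*exp(4*I*pi/7) + 8*exp(2*I*pi/7)) + (13 + 8*exp(-4*I*pi/7) + 4*exp(-2*I*pi/7) + 6*exp(-6*I*pi/7) + 6*exp(6*I*pi/7) + 4*exp(2*I*pi/7) + 8*exp(4*I*pi/7)) + (13 + 8*exp(-4*I*pi/7) + 4*exp(-2*I*pi/7) + 6*exp(-6*I*pi/7) + 6*exp(6*I*pi/7) + 4*exp(2*I*pi/7) + 8*exp(4*I*pi/7)) + (13 + 8*exp(-2*I*pi/7) + 6*exp(-4*I*pi/7) + 4*exp(-6*I*pi/7) + 4*exp(6*I*pi/7) + 6*exp(4*I*pi/7) + 8*exp(2*I*pi/7)) + (13 + 6*exp(-2*I*pi/7) + 4*exp(-4*I*pi/7) + 8*exp(-6*I*pi/7) + 8*exp(6*I*pi/7) + 4*exp(4*I*pi/7) + 6*exp(2*I*pi/7))] = 91/7 = 13.
(Exp terms are combined using exp(i*s)*conj(exp(i*t)) = exp(i*(s-t)), and sums of them are collapsed using the identity that for every m > 1 the m distinct m-th roots of unity sum to 0, e.g. 1 + exp(2*I*pi/3) + exp(-2*I*pi/3) = 0.)
A character is irreducible iff <chi, chi> = 1, so this representation is reducible.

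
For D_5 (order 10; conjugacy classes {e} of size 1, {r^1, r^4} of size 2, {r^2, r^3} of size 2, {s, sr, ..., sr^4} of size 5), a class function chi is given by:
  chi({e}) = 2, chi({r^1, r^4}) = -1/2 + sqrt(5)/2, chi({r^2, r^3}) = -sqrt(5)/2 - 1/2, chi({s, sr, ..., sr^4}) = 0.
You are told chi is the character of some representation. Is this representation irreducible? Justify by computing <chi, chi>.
Irreducible: <chi, chi> = 1.

Why: <chi, chi> = (1/|G|) sum_C |C| * |chi(C)|^2 = (1/10)[1*|2|^2 + 2*|-1/2 + sqrt(5)/2|^2 + 2*|-sqrt(5)/2 - 1/2|^2 + 5*|0|^2]
  = (1/10)[(4) + (3 - sqrt(5)) + (sqrt(5) + 3) + (0)] = 10/10 = 1.
A character is irreducible iff <chi, chi> = 1, so this representation is irreducible.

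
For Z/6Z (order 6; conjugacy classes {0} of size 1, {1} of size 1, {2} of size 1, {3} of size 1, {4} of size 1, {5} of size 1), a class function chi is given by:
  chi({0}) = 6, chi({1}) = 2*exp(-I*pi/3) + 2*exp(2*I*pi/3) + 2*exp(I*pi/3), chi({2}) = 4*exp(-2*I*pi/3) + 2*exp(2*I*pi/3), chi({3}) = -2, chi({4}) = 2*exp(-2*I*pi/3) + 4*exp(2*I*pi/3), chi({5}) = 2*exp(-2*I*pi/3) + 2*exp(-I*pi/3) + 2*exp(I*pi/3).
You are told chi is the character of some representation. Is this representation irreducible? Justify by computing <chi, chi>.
Not irreducible (reducible): <chi, chi> = 12 > 1.

Justification: <chi, chi> = (1/|G|) sum_C |C| * |chi(C)|^2 = (1/6)[1*|6|^2 + 1*|2*exp(-I*pi/3) + 2*exp(2*I*pi/3) + 2*exp(I*pi/3)|^2 + 1*|4*exp(-2*I*pi/3) + 2*exp(2*I*pi/3)|^2 + 1*|-2|^2 + 1*|2*exp(-2*I*pi/3) + 4*exp(2*I*pi/3)|^2 + 1*|2*exp(-2*I*pi/3) + 2*exp(-I*pi/3) + 2*exp(I*pi/3)|^2]
  = (1/6)[(36) + (4) + (12) + (4) + (12) + (4)] = 72/6 = 12.
(Exp terms are combined using exp(i*s)*conj(exp(i*t)) = exp(i*(s-t)), and sums of them are collapsed using the identity that for every m > 1 the m distinct m-th roots of unity sum to 0, e.g. 1 + exp(2*I*pi/3) + exp(-2*I*pi/3) = 0.)
A character is irreducible iff <chi, chi> = 1, so this representation is reducible.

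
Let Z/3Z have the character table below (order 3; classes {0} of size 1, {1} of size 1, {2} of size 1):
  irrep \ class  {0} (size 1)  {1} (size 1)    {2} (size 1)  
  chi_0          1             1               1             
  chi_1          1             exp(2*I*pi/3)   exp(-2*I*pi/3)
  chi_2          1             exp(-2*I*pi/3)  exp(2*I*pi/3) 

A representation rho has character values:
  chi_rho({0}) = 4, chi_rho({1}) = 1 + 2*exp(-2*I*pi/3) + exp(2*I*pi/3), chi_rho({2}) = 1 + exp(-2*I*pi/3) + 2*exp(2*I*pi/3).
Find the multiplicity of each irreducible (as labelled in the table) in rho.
Multiplicities: chi_0: 1, chi_1: 1, chi_2: 2.

Explanation: Use <chi_rho, chi> = (1/|G|) sum_C |C| * chi_rho(C) * conj(chi(C)) with |G| = 3 for each irreducible chi in the table:
  <chi_rho, chi_0> = (1/3)[1*(4)*conj(1) + 1*(1 + 2*exp(-2*I*pi/3) + exp(2*I*pi/3))*conj(1) + 1*(1 + exp(-2*I*pi/3) + 2*exp(2*I*pi/3))*conj(1)]
      = (1/3)[(4) + (1 + 2*exp(-2*I*pi/3) + exp(2*I*pi/3)) + (1 + exp(-2*I*pi/3) + 2*exp(2*I*pi/3))] = 3/3 = 1
  <chi_rho, chi_1> = (1/3)[1*(4)*conj(1) + 1*(1 + 2*exp(-2*I*pi/3) + exp(2*I*pi/3))*conj(exp(2*I*pi/3)) + 1*(1 + exp(-2*I*pi/3) + 2*exp(2*I*pi/3))*conj(exp(-2*I*pi/3))]
      = (1/3)[(4) + (1 + exp(-2*I*pi/3) + 2*exp(2*I*pi/3)) + (1 + 2*exp(-2*I*pi/3) + exp(2*I*pi/3))] = 3/3 = 1
  <chi_rho, chi_2> = (1/3)[1*(4)*conj(1) + 1*(1 + 2*exp(-2*I*pi/3) + exp(2*I*pi/3))*conj(exp(-2*I*pi/3)) + 1*(1 + exp(-2*I*pi/3) + 2*exp(2*I*pi/3))*conj(exp(2*I*pi/3))]
      = (1/3)[(4) + (1) + (1)] = 6/3 = 2
(Exp terms are combined using exp(i*s)*conj(exp(i*t)) = exp(i*(s-t)), and sums of them are collapsed using the identity that for every m > 1 the m distinct m-th roots of unity sum to 0, e.g. 1 + exp(2*I*pi/3) + exp(-2*I*pi/3) = 0.)
Dimension check: dim(rho) = sum (mult * dim) = 1*1 + 1*1 + 2*1 = 4 = chi_rho(e) = 4.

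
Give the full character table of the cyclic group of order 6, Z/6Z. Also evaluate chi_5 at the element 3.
Character table of Z/6Z (irreps indexed chi_0,...,chi_5 with chi_k(m) = zeta_6^(k*m), zeta_6 = exp(2*pi*i/6)):
  irrep \ class  {0} (size 1)  {1} (size 1)    {2} (size 1)    {3} (size 1)  {4} (size 1)    {5} (size 1)  
  chi_0          1             1               1               1             1               1             
  chi_1          1             exp(I*pi/3)     exp(2*I*pi/3)   -1            exp(-2*I*pi/3)  exp(-I*pi/3)  
  chi_2          1             exp(2*I*pi/3)   exp(-2*I*pi/3)  1             exp(2*I*pi/3)   exp(-2*I*pi/3)
  chi_3          1             -1              1               -1            1               -1            
  chi_4          1             exp(-2*I*pi/3)  exp(2*I*pi/3)   1             exp(-2*I*pi/3)  exp(2*I*pi/3) 
  chi_5          1             exp(-I*pi/3)    exp(-2*I*pi/3)  -1            exp(2*I*pi/3)   exp(I*pi/3)   

Spot check: chi_5(3) = zeta_6^(5*3) = zeta_6^15 = -1.

Explanation: Z/6Z is abelian, so all 6 irreducible complex representations are 1-dimensional. They are given by chi_k(m) = zeta_6^(k*m) for k = 0,...,5. Row orthogonality: sum_m chi_k(m) conj(chi_l(m)) = 6 * [k = l].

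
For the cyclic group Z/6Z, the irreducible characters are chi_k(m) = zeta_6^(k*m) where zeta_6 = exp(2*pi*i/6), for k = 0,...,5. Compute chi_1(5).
chi_1(5) = zeta_6^5 = exp(-I*pi/3)

chi_1(5) = zeta_6^(1*5) = zeta_6^5. Since zeta_6^6 = 1, this equals zeta_6^5 = exp(2*pi*i*5/6) = exp(-I*pi/3).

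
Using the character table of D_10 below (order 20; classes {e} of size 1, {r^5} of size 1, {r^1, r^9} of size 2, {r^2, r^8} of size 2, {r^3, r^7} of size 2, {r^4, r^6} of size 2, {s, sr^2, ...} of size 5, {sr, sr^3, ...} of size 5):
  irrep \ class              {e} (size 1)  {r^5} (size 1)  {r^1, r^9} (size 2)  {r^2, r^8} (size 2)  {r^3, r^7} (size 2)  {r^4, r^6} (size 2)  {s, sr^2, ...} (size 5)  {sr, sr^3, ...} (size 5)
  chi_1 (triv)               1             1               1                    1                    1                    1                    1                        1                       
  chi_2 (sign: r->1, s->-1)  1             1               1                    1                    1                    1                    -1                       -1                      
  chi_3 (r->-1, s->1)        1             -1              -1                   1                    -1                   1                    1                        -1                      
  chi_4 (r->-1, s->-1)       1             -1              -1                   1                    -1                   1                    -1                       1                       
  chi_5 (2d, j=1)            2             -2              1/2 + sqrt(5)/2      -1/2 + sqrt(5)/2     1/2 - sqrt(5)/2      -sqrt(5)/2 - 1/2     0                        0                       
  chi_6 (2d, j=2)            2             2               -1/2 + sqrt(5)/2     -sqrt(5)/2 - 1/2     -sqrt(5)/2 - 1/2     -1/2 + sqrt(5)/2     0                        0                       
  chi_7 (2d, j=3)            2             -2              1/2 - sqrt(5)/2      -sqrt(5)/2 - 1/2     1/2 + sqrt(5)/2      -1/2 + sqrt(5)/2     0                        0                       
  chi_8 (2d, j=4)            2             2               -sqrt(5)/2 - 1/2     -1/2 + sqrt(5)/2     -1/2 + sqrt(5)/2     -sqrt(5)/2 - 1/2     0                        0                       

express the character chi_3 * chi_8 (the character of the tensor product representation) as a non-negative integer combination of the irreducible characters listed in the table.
chi_3 tensor chi_8 = chi_5 (all other irreducibles have multiplicity 0).

Explanation: The character of a tensor product is the pointwise product (chi_3 * chi_8)(C) = chi_3(C) * chi_8(C):
  {e}: (1)*(2), {r^5}: (-1)*(2), {r^1, r^9}: (-1)*(-sqrt(5)/2 - 1/2), {r^2, r^8}: (1)*(-1/2 + sqrt(5)/2), {r^3, r^7}: (-1)*(-1/2 + sqrt(5)/2), {r^4, r^6}: (1)*(-sqrt(5)/2 - 1/2), {s, sr^2, ...}: (1)*(0), {sr, sr^3, ...}: (-1)*(0)
so (chi_3 * chi_8) takes values
  {e} -> 2, {r^5} -> -2, {r^1, r^9} -> 1/2 + sqrt(5)/2, {r^2, r^8} -> -1/2 + sqrt(5)/2, {r^3, r^7} -> 1/2 - sqrt(5)/2, {r^4, r^6} -> -sqrt(5)/2 - 1/2, {s, sr^2, ...} -> 0, {sr, sr^3, ...} -> 0.
Now take the inner product of this character with each irreducible chi from the table, <chi_3*chi_8, chi> = (1/20) sum_C |C| (chi_3*chi_8)(C) conj(chi(C)):
  <chi_3*chi_8, chi_1> = (1/20)[1*(2)*conj(1) + 1*(-2)*conj(1) + 2*(1/2 + sqrt(5)/2)*conj(1) + 2*(-1/2 + sqrt(5)/2)*conj(1) + 2*(1/2 - sqrt(5)/2)*conj(1) + 2*(-sqrt(5)/2 - 1/2)*conj(1) + 5*(0)*conj(1) + 5*(0)*conj(1)]
      = (1/20)[(2) + (-2) + (1 + sqrt(5)) + (-1 + sqrt(5)) + (1 - sqrt(5)) + (-sqrt(5) - 1) + (0) + (0)] = 0/20 = 0
  <chi_3*chi_8, chi_2> = (1/20)[1*(2)*conj(1) + 1*(-2)*conj(1) + 2*(1/2 + sqrt(5)/2)*conj(1) + 2*(-1/2 + sqrt(5)/2)*conj(1) + 2*(1/2 - sqrt(5)/2)*conj(1) + 2*(-sqrt(5)/2 - 1/2)*conj(1) + 5*(0)*conj(-1) + 5*(0)*conj(-1)]
      = (1/20)[(2) + (-2) + (1 + sqrt(5)) + (-1 + sqrt(5)) + (1 - sqrt(5)) + (-sqrt(5) - 1) + (0) + (0)] = 0/20 = 0
  <chi_3*chi_8, chi_3> = (1/20)[1*(2)*conj(1) + 1*(-2)*conj(-1) + 2*(1/2 + sqrt(5)/2)*conj(-1) + 2*(-1/2 + sqrt(5)/2)*conj(1) + 2*(1/2 - sqrt(5)/2)*conj(-1) + 2*(-sqrt(5)/2 - 1/2)*conj(1) + 5*(0)*conj(1) + 5*(0)*conj(-1)]
      = (1/20)[(2) + (2) + (-sqrt(5) - 1) + (-1 + sqrt(5)) + (-1 + sqrt(5)) + (-sqrt(5) - 1) + (0) + (0)] = 0/20 = 0
  <chi_3*chi_8, chi_4> = (1/20)[1*(2)*conj(1) + 1*(-2)*conj(-1) + 2*(1/2 + sqrt(5)/2)*conj(-1) + 2*(-1/2 + sqrt(5)/2)*conj(1) + 2*(1/2 - sqrt(5)/2)*conj(-1) + 2*(-sqrt(5)/2 - 1/2)*conj(1) + 5*(0)*conj(-1) + 5*(0)*conj(1)]
      = (1/20)[(2) + (2) + (-sqrt(5) - 1) + (-1 + sqrt(5)) + (-1 + sqrt(5)) + (-sqrt(5) - 1) + (0) + (0)] = 0/20 = 0
  <chi_3*chi_8, chi_5> = (1/20)[1*(2)*conj(2) + 1*(-2)*conj(-2) + 2*(1/2 + sqrt(5)/2)*conj(1/2 + sqrt(5)/2) + 2*(-1/2 + sqrt(5)/2)*conj(-1/2 + sqrt(5)/2) + 2*(1/2 - sqrt(5)/2)*conj(1/2 - sqrt(5)/2) + 2*(-sqrt(5)/2 - 1/2)*conj(-sqrt(5)/2 - 1/2) + 5*(0)*conj(0) + 5*(0)*conj(0)]
      = (1/20)[(4) + (4) + (sqrt(5) + 3) + (3 - sqrt(5)) + (3 - sqrt(5)) + (sqrt(5) + 3) + (0) + (0)] = 20/20 = 1
  <chi_3*chi_8, chi_6> = (1/20)[1*(2)*conj(2) + 1*(-2)*conj(2) + 2*(1/2 + sqrt(5)/2)*conj(-1/2 + sqrt(5)/2) + 2*(-1/2 + sqrt(5)/2)*conj(-sqrt(5)/2 - 1/2) + 2*(1/2 - sqrt(5)/2)*conj(-sqrt(5)/2 - 1/2) + 2*(-sqrt(5)/2 - 1/2)*conj(-1/2 + sqrt(5)/2) + 5*(0)*conj(0) + 5*(0)*conj(0)]
      = (1/20)[(4) + (-4) + (2) + (-2) + (2) + (-2) + (0) + (0)] = 0/20 = 0
  <chi_3*chi_8, chi_7> = (1/20)[1*(2)*conj(2) + 1*(-2)*conj(-2) + 2*(1/2 + sqrt(5)/2)*conj(1/2 - sqrt(5)/2) + 2*(-1/2 + sqrt(5)/2)*conj(-sqrt(5)/2 - 1/2) + 2*(1/2 - sqrt(5)/2)*conj(1/2 + sqrt(5)/2) + 2*(-sqrt(5)/2 - 1/2)*conj(-1/2 + sqrt(5)/2) + 5*(0)*conj(0) + 5*(0)*conj(0)]
      = (1/20)[(4) + (4) + (-2) + (-2) + (-2) + (-2) + (0) + (0)] = 0/20 = 0
  <chi_3*chi_8, chi_8> = (1/20)[1*(2)*conj(2) + 1*(-2)*conj(2) + 2*(1/2 + sqrt(5)/2)*conj(-sqrt(5)/2 - 1/2) + 2*(-1/2 + sqrt(5)/2)*conj(-1/2 + sqrt(5)/2) + 2*(1/2 - sqrt(5)/2)*conj(-1/2 + sqrt(5)/2) + 2*(-sqrt(5)/2 - 1/2)*conj(-sqrt(5)/2 - 1/2) + 5*(0)*conj(0) + 5*(0)*conj(0)]
      = (1/20)[(4) + (-4) + (-3 - sqrt(5)) + (3 - sqrt(5)) + (-3 + sqrt(5)) + (sqrt(5) + 3) + (0) + (0)] = 0/20 = 0
Hence the multiplicities are chi_5: 1. Dimension check: dim(chi_3)*dim(chi_8) = 1*2 = 2 and sum (mult * dim) = 1*2 = 2.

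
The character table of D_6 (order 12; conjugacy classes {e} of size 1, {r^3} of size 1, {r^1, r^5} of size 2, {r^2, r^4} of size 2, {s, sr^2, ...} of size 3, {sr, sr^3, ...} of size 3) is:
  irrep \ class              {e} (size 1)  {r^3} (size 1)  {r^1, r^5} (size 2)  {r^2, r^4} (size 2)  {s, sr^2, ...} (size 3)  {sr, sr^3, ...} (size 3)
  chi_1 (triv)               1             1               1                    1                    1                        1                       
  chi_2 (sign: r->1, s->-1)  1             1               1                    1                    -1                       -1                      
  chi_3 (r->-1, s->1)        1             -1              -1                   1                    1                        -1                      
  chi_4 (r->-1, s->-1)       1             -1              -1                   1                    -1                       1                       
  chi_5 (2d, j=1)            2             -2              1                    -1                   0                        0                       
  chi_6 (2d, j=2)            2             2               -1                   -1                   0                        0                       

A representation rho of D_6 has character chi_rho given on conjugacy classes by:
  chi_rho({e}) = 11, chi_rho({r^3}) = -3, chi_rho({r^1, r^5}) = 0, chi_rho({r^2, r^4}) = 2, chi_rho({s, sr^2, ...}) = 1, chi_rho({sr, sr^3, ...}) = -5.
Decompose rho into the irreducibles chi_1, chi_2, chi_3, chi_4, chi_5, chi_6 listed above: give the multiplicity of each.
Multiplicities: chi_1: 0, chi_2: 2, chi_3: 3, chi_4: 0, chi_5: 2, chi_6: 1.

Details: Use <chi_rho, chi> = (1/|G|) sum_C |C| * chi_rho(C) * conj(chi(C)) with |G| = 12 for each irreducible chi in the table:
  <chi_rho, chi_1> = (1/12)[1*(11)*conj(1) + 1*(-3)*conj(1) + 2*(0)*conj(1) + 2*(2)*conj(1) + 3*(1)*conj(1) + 3*(-5)*conj(1)]
      = (1/12)[(11) + (-3) + (0) + (4) + (3) + (-15)] = 0/12 = 0
  <chi_rho, chi_2> = (1/12)[1*(11)*conj(1) + 1*(-3)*conj(1) + 2*(0)*conj(1) + 2*(2)*conj(1) + 3*(1)*conj(-1) + 3*(-5)*conj(-1)]
      = (1/12)[(11) + (-3) + (0) + (4) + (-3) + (15)] = 24/12 = 2
  <chi_rho, chi_3> = (1/12)[1*(11)*conj(1) + 1*(-3)*conj(-1) + 2*(0)*conj(-1) + 2*(2)*conj(1) + 3*(1)*conj(1) + 3*(-5)*conj(-1)]
      = (1/12)[(11) + (3) + (0) + (4) + (3) + (15)] = 36/12 = 3
  <chi_rho, chi_4> = (1/12)[1*(11)*conj(1) + 1*(-3)*conj(-1) + 2*(0)*conj(-1) + 2*(2)*conj(1) + 3*(1)*conj(-1) + 3*(-5)*conj(1)]
      = (1/12)[(11) + (3) + (0) + (4) + (-3) + (-15)] = 0/12 = 0
  <chi_rho, chi_5> = (1/12)[1*(11)*conj(2) + 1*(-3)*conj(-2) + 2*(0)*conj(1) + 2*(2)*conj(-1) + 3*(1)*conj(0) + 3*(-5)*conj(0)]
      = (1/12)[(22) + (6) + (0) + (-4) + (0) + (0)] = 24/12 = 2
  <chi_rho, chi_6> = (1/12)[1*(11)*conj(2) + 1*(-3)*conj(2) + 2*(0)*conj(-1) + 2*(2)*conj(-1) + 3*(1)*conj(0) + 3*(-5)*conj(0)]
      = (1/12)[(22) + (-6) + (0) + (-4) + (0) + (0)] = 12/12 = 1
Dimension check: dim(rho) = sum (mult * dim) = 0*1 + 2*1 + 3*1 + 0*1 + 2*2 + 1*2 = 11 = chi_rho(e) = 11.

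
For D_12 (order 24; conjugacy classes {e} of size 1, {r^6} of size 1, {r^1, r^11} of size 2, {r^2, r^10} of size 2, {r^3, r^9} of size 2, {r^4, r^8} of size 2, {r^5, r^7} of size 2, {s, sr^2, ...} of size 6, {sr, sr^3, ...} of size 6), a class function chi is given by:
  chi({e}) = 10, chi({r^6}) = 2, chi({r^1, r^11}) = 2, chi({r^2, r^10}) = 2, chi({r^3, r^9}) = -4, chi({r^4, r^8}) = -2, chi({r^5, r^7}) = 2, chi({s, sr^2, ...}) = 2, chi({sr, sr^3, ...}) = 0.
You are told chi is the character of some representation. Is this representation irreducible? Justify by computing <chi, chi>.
Not irreducible (reducible): <chi, chi> = 8 > 1.

Details: <chi, chi> = (1/|G|) sum_C |C| * |chi(C)|^2 = (1/24)[1*|10|^2 + 1*|2|^2 + 2*|2|^2 + 2*|2|^2 + 2*|-4|^2 + 2*|-2|^2 + 2*|2|^2 + 6*|2|^2 + 6*|0|^2]
  = (1/24)[(100) + (4) + (8) + (8) + (32) + (8) + (8) + (24) + (0)] = 192/24 = 8.
A character is irreducible iff <chi, chi> = 1, so this representation is reducible.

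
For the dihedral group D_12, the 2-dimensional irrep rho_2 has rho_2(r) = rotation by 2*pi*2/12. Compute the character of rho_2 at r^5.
chi_{rho_2}(r^5) = 2*cos(2*pi*2*5/12) = 1

Derivation: rho_2(r^5) is rotation by angle 2*pi*2*5/12, whose trace is 2*cos(2*pi*2*5/12) = 1.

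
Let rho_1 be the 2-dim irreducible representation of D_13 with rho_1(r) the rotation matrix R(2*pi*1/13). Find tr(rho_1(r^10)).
chi_{rho_1}(r^10) = 2*cos(2*pi*1*10/13) = 2*cos(6*pi/13)

rho_1(r^10) is rotation by angle 2*pi*1*10/13, whose trace is 2*cos(2*pi*1*10/13) = 2*cos(6*pi/13).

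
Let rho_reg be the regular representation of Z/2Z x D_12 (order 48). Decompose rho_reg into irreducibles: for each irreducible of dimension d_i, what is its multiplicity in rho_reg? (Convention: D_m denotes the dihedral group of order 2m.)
Each irreducible V_i of dimension d_i appears with multiplicity d_i, i.e. rho_reg = (direct sum over all irreducibles V_i) d_i V_i. The irreducible dimensions for Z/2Z x D_12 are 1, 1, 1, 1, 1, 1, 1, 1, 2, 2, 2, 2, 2, 2, 2, 2, 2, 2: 8 irreducibles of dimension 1, each with multiplicity 1; 10 irreducibles of dimension 2, each with multiplicity 2. Total dimension 8*1*1 + 10*2*2 = 48 = |G|.

Solution. General theorem: in the regular representation of a finite group G, each irreducible appears with multiplicity equal to its dimension. Check: dim(rho_reg) = sum d_i^2 = 1 + 1 + 1 + 1 + 1 + 1 + 1 + 1 + 4 + 4 + 4 + 4 + 4 + 4 + 4 + 4 + 4 + 4 = 48 = |G|.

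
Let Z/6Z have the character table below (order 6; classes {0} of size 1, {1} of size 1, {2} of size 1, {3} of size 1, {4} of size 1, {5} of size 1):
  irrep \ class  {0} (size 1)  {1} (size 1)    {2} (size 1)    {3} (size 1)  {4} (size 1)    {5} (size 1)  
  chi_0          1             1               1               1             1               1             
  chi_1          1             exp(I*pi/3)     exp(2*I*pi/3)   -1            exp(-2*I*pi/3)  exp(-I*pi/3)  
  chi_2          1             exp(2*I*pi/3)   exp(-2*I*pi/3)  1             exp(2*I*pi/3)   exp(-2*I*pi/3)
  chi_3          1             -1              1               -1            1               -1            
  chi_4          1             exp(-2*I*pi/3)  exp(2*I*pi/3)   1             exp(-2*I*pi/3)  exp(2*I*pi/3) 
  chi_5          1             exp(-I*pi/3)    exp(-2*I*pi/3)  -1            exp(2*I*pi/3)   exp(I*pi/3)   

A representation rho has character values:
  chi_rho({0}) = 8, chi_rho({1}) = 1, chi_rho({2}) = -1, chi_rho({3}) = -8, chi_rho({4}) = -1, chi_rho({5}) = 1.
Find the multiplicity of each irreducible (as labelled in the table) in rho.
Multiplicities: chi_0: 0, chi_1: 3, chi_2: 0, chi_3: 2, chi_4: 0, chi_5: 3.

Use <chi_rho, chi> = (1/|G|) sum_C |C| * chi_rho(C) * conj(chi(C)) with |G| = 6 for each irreducible chi in the table:
  <chi_rho, chi_0> = (1/6)[1*(8)*conj(1) + 1*(1)*conj(1) + 1*(-1)*conj(1) + 1*(-8)*conj(1) + 1*(-1)*conj(1) + 1*(1)*conj(1)]
      = (1/6)[(8) + (1) + (-1) + (-8) + (-1) + (1)] = 0/6 = 0
  <chi_rho, chi_1> = (1/6)[1*(8)*conj(1) + 1*(1)*conj(exp(I*pi/3)) + 1*(-1)*conj(exp(2*I*pi/3)) + 1*(-8)*conj(-1) + 1*(-1)*conj(exp(-2*I*pi/3)) + 1*(1)*conj(exp(-I*pi/3))]
      = (1/6)[(8) + (3 + 3*exp(-2*I*pi/3) - 2*exp(-I*pi/3)) + (3 + 2*exp(-2*I*pi/3) + 3*exp(2*I*pi/3)) + (8) + (3 + 3*exp(-2*I*pi/3) + 2*exp(2*I*pi/3)) + (3 - 2*exp(I*pi/3) + 3*exp(2*I*pi/3))] = 18/6 = 3
  <chi_rho, chi_2> = (1/6)[1*(8)*conj(1) + 1*(1)*conj(exp(2*I*pi/3)) + 1*(-1)*conj(exp(-2*I*pi/3)) + 1*(-8)*conj(1) + 1*(-1)*conj(exp(2*I*pi/3)) + 1*(1)*conj(exp(-2*I*pi/3))]
      = (1/6)[(8) + (-3 + 3*exp(-I*pi/3) - 2*exp(-2*I*pi/3)) + (3 + 3*exp(-2*I*pi/3) + 2*exp(2*I*pi/3)) + (-8) + (3 + 2*exp(-2*I*pi/3) + 3*exp(2*I*pi/3)) + (-3 - 2*exp(2*I*pi/3) + 3*exp(I*pi/3))] = 0/6 = 0
  <chi_rho, chi_3> = (1/6)[1*(8)*conj(1) + 1*(1)*conj(-1) + 1*(-1)*conj(1) + 1*(-8)*conj(-1) + 1*(-1)*conj(1) + 1*(1)*conj(-1)]
      = (1/6)[(8) + (-1) + (-1) + (8) + (-1) + (-1)] = 12/6 = 2
  <chi_rho, chi_4> = (1/6)[1*(8)*conj(1) + 1*(1)*conj(exp(-2*I*pi/3)) + 1*(-1)*conj(exp(2*I*pi/3)) + 1*(-8)*conj(1) + 1*(-1)*conj(exp(-2*I*pi/3)) + 1*(1)*conj(exp(2*I*pi/3))]
      = (1/6)[(8) + (-3 - 2*exp(2*I*pi/3) + 3*exp(I*pi/3)) + (3 + 2*exp(-2*I*pi/3) + 3*exp(2*I*pi/3)) + (-8) + (3 + 3*exp(-2*I*pi/3) + 2*exp(2*I*pi/3)) + (-3 + 3*exp(-I*pi/3) - 2*exp(-2*I*pi/3))] = 0/6 = 0
  <chi_rho, chi_5> = (1/6)[1*(8)*conj(1) + 1*(1)*conj(exp(-I*pi/3)) + 1*(-1)*conj(exp(-2*I*pi/3)) + 1*(-8)*conj(-1) + 1*(-1)*conj(exp(2*I*pi/3)) + 1*(1)*conj(exp(I*pi/3))]
      = (1/6)[(8) + (3 - 2*exp(I*pi/3) + 3*exp(2*I*pi/3)) + (3 + 3*exp(-2*I*pi/3) + 2*exp(2*I*pi/3)) + (8) + (3 + 2*exp(-2*I*pi/3) + 3*exp(2*I*pi/3)) + (3 + 3*exp(-2*I*pi/3) - 2*exp(-I*pi/3))] = 18/6 = 3
(Exp terms are combined using exp(i*s)*conj(exp(i*t)) = exp(i*(s-t)), and sums of them are collapsed using the identity that for every m > 1 the m distinct m-th roots of unity sum to 0, e.g. 1 + exp(2*I*pi/3) + exp(-2*I*pi/3) = 0.)
Dimension check: dim(rho) = sum (mult * dim) = 0*1 + 3*1 + 0*1 + 2*1 + 0*1 + 3*1 = 8 = chi_rho(e) = 8.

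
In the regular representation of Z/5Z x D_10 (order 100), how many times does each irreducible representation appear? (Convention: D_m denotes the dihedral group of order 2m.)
Each irreducible V_i of dimension d_i appears with multiplicity d_i, i.e. rho_reg = (direct sum over all irreducibles V_i) d_i V_i. The irreducible dimensions for Z/5Z x D_10 are 1, 1, 1, 1, 1, 1, 1, 1, 1, 1, 1, 1, 1, 1, 1, 1, 1, 1, 1, 1, 2, 2, 2, 2, 2, 2, 2, 2, 2, 2, 2, 2, 2, 2, 2, 2, 2, 2, 2, 2: 20 irreducibles of dimension 1, each with multiplicity 1; 20 irreducibles of dimension 2, each with multiplicity 2. Total dimension 20*1*1 + 20*2*2 = 100 = |G|.

Why: General theorem: in the regular representation of a finite group G, each irreducible appears with multiplicity equal to its dimension. Check: dim(rho_reg) = sum d_i^2 = 1 + 1 + 1 + 1 + 1 + 1 + 1 + 1 + 1 + 1 + 1 + 1 + 1 + 1 + 1 + 1 + 1 + 1 + 1 + 1 + 4 + 4 + 4 + 4 + 4 + 4 + 4 + 4 + 4 + 4 + 4 + 4 + 4 + 4 + 4 + 4 + 4 + 4 + 4 + 4 = 100 = |G|.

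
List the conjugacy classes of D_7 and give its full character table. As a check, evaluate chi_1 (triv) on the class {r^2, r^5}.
Conjugacy classes: {e} of size 1, {r^1, r^6} of size 2, {r^2, r^5} of size 2, {r^3, r^4} of size 2, {s, sr, ..., sr^6} of size 7.
Character table:
  irrep \ class              {e} (size 1)  {r^1, r^6} (size 2)  {r^2, r^5} (size 2)  {r^3, r^4} (size 2)  {s, sr, ..., sr^6} (size 7)
  chi_1 (triv)               1             1                    1                    1                    1                          
  chi_2 (sign: r->1, s->-1)  1             1                    1                    1                    -1                         
  chi_3 (2d, j=1)            2             2*cos(2*pi/7)        -2*cos(3*pi/7)       -2*cos(pi/7)         0                          
  chi_4 (2d, j=2)            2             -2*cos(3*pi/7)       -2*cos(pi/7)         2*cos(2*pi/7)        0                          
  chi_5 (2d, j=3)            2             -2*cos(pi/7)         2*cos(2*pi/7)        -2*cos(3*pi/7)       0                          

Spot check: chi_1 (triv) on {r^2, r^5} = 1.

Why: D_7 has order 2*7 = 14 with 5 conjugacy classes, hence 5 irreducibles. Sum of squared dims 1 + 1 + 4 + 4 + 4 = 14 = |G|. Linear characters come from the abelianisation; the 2-dimensional irreps have character r^k -> 2*cos(2*pi*j*k/7), reflections -> 0.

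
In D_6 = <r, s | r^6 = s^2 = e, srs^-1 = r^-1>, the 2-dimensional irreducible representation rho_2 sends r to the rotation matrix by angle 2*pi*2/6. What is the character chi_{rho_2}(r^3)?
chi_{rho_2}(r^3) = 2*cos(2*pi*2*3/6) = 2

Why: rho_2(r^3) is rotation by angle 2*pi*2*3/6, whose trace is 2*cos(2*pi*2*3/6) = 2.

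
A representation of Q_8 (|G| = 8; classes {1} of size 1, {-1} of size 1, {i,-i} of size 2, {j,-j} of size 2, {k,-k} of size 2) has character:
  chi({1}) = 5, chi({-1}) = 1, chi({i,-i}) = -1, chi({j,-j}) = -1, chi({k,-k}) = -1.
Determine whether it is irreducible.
Not irreducible (reducible): <chi, chi> = 4 > 1.

Working: <chi, chi> = (1/|G|) sum_C |C| * |chi(C)|^2 = (1/8)[1*|5|^2 + 1*|1|^2 + 2*|-1|^2 + 2*|-1|^2 + 2*|-1|^2]
  = (1/8)[(25) + (1) + (2) + (2) + (2)] = 32/8 = 4.
A character is irreducible iff <chi, chi> = 1, so this representation is reducible.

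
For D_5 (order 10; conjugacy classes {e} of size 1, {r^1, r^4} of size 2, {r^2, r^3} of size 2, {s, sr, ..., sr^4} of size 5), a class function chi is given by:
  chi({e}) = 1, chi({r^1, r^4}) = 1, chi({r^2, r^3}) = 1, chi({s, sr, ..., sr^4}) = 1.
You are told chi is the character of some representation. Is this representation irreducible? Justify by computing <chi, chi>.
Irreducible: <chi, chi> = 1.

Justification: <chi, chi> = (1/|G|) sum_C |C| * |chi(C)|^2 = (1/10)[1*|1|^2 + 2*|1|^2 + 2*|1|^2 + 5*|1|^2]
  = (1/10)[(1) + (2) + (2) + (5)] = 10/10 = 1.
A character is irreducible iff <chi, chi> = 1, so this representation is irreducible.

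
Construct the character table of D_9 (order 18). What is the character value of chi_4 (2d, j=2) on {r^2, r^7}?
Conjugacy classes: {e} of size 1, {r^1, r^8} of size 2, {r^2, r^7} of size 2, {r^3, r^6} of size 2, {r^4, r^5} of size 2, {s, sr, ..., sr^8} of size 9.
Character table:
  irrep \ class              {e} (size 1)  {r^1, r^8} (size 2)  {r^2, r^7} (size 2)  {r^3, r^6} (size 2)  {r^4, r^5} (size 2)  {s, sr, ..., sr^8} (size 9)
  chi_1 (triv)               1             1                    1                    1                    1                    1                          
  chi_2 (sign: r->1, s->-1)  1             1                    1                    1                    1                    -1                         
  chi_3 (2d, j=1)            2             2*cos(2*pi/9)        2*cos(4*pi/9)        -1                   -2*cos(pi/9)         0                          
  chi_4 (2d, j=2)            2             2*cos(4*pi/9)        -2*cos(pi/9)         -1                   2*cos(2*pi/9)        0                          
  chi_5 (2d, j=3)            2             -1                   -1                   2                    -1                   0                          
  chi_6 (2d, j=4)            2             -2*cos(pi/9)         2*cos(2*pi/9)        -1                   2*cos(4*pi/9)        0                          

Spot check: chi_4 (2d, j=2) on {r^2, r^7} = -2*cos(pi/9).

Justification: D_9 has order 2*9 = 18 with 6 conjugacy classes, hence 6 irreducibles. Sum of squared dims 1 + 1 + 4 + 4 + 4 + 4 = 18 = |G|. Linear characters come from the abelianisation; the 2-dimensional irreps have character r^k -> 2*cos(2*pi*j*k/9), reflections -> 0.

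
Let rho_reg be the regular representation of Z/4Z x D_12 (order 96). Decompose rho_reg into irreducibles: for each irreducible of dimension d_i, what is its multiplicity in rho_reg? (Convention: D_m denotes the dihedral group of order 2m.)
Each irreducible V_i of dimension d_i appears with multiplicity d_i, i.e. rho_reg = (direct sum over all irreducibles V_i) d_i V_i. The irreducible dimensions for Z/4Z x D_12 are 1, 1, 1, 1, 1, 1, 1, 1, 1, 1, 1, 1, 1, 1, 1, 1, 2, 2, 2, 2, 2, 2, 2, 2, 2, 2, 2, 2, 2, 2, 2, 2, 2, 2, 2, 2: 16 irreducibles of dimension 1, each with multiplicity 1; 20 irreducibles of dimension 2, each with multiplicity 2. Total dimension 16*1*1 + 20*2*2 = 96 = |G|.

Reasoning: General theorem: in the regular representation of a finite group G, each irreducible appears with multiplicity equal to its dimension. Check: dim(rho_reg) = sum d_i^2 = 1 + 1 + 1 + 1 + 1 + 1 + 1 + 1 + 1 + 1 + 1 + 1 + 1 + 1 + 1 + 1 + 4 + 4 + 4 + 4 + 4 + 4 + 4 + 4 + 4 + 4 + 4 + 4 + 4 + 4 + 4 + 4 + 4 + 4 + 4 + 4 = 96 = |G|.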